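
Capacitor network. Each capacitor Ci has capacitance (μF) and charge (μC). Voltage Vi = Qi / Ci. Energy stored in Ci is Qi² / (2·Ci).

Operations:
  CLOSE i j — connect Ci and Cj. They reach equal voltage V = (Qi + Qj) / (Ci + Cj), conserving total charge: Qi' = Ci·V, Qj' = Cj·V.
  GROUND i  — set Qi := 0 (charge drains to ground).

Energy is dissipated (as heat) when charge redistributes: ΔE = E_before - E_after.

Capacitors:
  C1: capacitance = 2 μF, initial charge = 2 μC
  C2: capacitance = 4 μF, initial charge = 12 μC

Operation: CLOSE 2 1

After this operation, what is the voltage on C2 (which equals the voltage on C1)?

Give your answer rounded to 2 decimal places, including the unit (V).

Initial: C1(2μF, Q=2μC, V=1.00V), C2(4μF, Q=12μC, V=3.00V)
Op 1: CLOSE 2-1: Q_total=14.00, C_total=6.00, V=2.33; Q2=9.33, Q1=4.67; dissipated=2.667

Answer: 2.33 V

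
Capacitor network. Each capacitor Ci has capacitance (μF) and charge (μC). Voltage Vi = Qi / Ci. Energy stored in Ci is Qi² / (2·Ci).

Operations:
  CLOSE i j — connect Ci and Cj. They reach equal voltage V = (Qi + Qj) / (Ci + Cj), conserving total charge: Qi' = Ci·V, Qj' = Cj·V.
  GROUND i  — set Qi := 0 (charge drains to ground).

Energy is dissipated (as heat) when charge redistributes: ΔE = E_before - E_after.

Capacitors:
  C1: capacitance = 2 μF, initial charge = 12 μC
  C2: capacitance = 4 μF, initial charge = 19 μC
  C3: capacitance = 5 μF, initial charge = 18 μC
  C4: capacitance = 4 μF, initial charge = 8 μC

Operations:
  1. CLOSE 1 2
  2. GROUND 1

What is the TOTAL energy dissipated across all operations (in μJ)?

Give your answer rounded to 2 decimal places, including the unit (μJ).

Initial: C1(2μF, Q=12μC, V=6.00V), C2(4μF, Q=19μC, V=4.75V), C3(5μF, Q=18μC, V=3.60V), C4(4μF, Q=8μC, V=2.00V)
Op 1: CLOSE 1-2: Q_total=31.00, C_total=6.00, V=5.17; Q1=10.33, Q2=20.67; dissipated=1.042
Op 2: GROUND 1: Q1=0; energy lost=26.694
Total dissipated: 27.736 μJ

Answer: 27.74 μJ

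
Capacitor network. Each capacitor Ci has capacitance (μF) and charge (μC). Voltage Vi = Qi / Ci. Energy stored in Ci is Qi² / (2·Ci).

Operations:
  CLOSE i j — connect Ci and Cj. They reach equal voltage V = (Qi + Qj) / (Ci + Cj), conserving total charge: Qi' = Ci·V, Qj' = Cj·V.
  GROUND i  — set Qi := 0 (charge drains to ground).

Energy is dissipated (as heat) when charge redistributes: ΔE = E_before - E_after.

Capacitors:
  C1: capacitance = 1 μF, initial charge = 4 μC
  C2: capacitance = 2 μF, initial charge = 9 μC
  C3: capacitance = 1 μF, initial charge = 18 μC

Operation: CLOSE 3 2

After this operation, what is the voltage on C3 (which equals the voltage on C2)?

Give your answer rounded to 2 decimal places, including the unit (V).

Answer: 9.00 V

Derivation:
Initial: C1(1μF, Q=4μC, V=4.00V), C2(2μF, Q=9μC, V=4.50V), C3(1μF, Q=18μC, V=18.00V)
Op 1: CLOSE 3-2: Q_total=27.00, C_total=3.00, V=9.00; Q3=9.00, Q2=18.00; dissipated=60.750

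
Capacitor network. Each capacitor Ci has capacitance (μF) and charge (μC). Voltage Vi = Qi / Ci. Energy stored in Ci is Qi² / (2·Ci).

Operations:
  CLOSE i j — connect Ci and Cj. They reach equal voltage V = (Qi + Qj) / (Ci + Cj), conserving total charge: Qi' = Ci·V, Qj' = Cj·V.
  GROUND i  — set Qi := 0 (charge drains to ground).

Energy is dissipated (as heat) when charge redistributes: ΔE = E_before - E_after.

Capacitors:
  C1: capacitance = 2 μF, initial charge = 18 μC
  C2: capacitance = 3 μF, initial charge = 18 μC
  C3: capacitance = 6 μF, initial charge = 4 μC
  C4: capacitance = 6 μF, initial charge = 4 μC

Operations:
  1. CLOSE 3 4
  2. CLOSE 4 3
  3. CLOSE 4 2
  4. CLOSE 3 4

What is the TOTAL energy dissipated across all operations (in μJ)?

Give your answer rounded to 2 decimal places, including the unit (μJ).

Initial: C1(2μF, Q=18μC, V=9.00V), C2(3μF, Q=18μC, V=6.00V), C3(6μF, Q=4μC, V=0.67V), C4(6μF, Q=4μC, V=0.67V)
Op 1: CLOSE 3-4: Q_total=8.00, C_total=12.00, V=0.67; Q3=4.00, Q4=4.00; dissipated=0.000
Op 2: CLOSE 4-3: Q_total=8.00, C_total=12.00, V=0.67; Q4=4.00, Q3=4.00; dissipated=0.000
Op 3: CLOSE 4-2: Q_total=22.00, C_total=9.00, V=2.44; Q4=14.67, Q2=7.33; dissipated=28.444
Op 4: CLOSE 3-4: Q_total=18.67, C_total=12.00, V=1.56; Q3=9.33, Q4=9.33; dissipated=4.741
Total dissipated: 33.185 μJ

Answer: 33.19 μJ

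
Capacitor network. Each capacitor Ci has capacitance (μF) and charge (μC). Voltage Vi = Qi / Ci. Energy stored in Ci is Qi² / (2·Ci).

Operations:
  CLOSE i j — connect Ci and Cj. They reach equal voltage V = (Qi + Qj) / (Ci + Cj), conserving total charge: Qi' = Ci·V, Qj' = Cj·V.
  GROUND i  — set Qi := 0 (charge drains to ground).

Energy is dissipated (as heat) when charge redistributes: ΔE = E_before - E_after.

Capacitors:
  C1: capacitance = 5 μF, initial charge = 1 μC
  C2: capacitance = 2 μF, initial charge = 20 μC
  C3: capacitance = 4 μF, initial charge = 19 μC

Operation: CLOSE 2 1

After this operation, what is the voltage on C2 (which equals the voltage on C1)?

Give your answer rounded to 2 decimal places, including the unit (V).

Answer: 3.00 V

Derivation:
Initial: C1(5μF, Q=1μC, V=0.20V), C2(2μF, Q=20μC, V=10.00V), C3(4μF, Q=19μC, V=4.75V)
Op 1: CLOSE 2-1: Q_total=21.00, C_total=7.00, V=3.00; Q2=6.00, Q1=15.00; dissipated=68.600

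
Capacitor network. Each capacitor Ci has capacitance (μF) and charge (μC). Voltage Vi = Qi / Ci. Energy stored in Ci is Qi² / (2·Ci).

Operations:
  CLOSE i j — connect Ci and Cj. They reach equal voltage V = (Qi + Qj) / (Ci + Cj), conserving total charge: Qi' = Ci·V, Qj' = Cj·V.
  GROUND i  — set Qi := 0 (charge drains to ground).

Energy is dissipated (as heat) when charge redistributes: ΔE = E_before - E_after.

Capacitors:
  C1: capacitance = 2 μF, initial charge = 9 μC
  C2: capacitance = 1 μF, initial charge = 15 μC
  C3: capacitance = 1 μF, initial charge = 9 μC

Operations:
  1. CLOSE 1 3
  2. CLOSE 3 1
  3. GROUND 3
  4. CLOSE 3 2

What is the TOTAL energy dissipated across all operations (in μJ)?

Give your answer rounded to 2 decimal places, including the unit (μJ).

Answer: 81.00 μJ

Derivation:
Initial: C1(2μF, Q=9μC, V=4.50V), C2(1μF, Q=15μC, V=15.00V), C3(1μF, Q=9μC, V=9.00V)
Op 1: CLOSE 1-3: Q_total=18.00, C_total=3.00, V=6.00; Q1=12.00, Q3=6.00; dissipated=6.750
Op 2: CLOSE 3-1: Q_total=18.00, C_total=3.00, V=6.00; Q3=6.00, Q1=12.00; dissipated=0.000
Op 3: GROUND 3: Q3=0; energy lost=18.000
Op 4: CLOSE 3-2: Q_total=15.00, C_total=2.00, V=7.50; Q3=7.50, Q2=7.50; dissipated=56.250
Total dissipated: 81.000 μJ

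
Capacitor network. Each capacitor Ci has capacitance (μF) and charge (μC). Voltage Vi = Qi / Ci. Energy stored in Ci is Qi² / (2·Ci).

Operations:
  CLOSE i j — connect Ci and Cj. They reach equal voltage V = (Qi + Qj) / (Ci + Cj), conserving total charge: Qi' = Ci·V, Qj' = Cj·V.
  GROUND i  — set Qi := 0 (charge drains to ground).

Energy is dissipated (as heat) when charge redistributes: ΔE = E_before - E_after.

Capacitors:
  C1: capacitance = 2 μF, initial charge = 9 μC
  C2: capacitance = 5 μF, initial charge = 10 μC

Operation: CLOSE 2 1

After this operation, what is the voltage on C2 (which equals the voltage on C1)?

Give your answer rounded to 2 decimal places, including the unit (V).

Answer: 2.71 V

Derivation:
Initial: C1(2μF, Q=9μC, V=4.50V), C2(5μF, Q=10μC, V=2.00V)
Op 1: CLOSE 2-1: Q_total=19.00, C_total=7.00, V=2.71; Q2=13.57, Q1=5.43; dissipated=4.464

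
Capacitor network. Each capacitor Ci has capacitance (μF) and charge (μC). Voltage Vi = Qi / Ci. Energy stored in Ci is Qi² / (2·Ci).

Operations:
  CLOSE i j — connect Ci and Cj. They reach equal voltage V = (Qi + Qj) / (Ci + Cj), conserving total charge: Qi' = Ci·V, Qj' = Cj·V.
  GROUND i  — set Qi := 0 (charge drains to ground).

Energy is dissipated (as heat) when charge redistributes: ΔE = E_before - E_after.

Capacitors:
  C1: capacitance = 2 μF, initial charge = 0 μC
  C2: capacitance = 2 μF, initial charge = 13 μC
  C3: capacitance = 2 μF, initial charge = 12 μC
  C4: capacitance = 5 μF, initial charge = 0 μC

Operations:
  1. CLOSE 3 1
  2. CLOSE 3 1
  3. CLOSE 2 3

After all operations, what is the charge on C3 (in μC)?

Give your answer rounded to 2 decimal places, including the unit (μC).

Initial: C1(2μF, Q=0μC, V=0.00V), C2(2μF, Q=13μC, V=6.50V), C3(2μF, Q=12μC, V=6.00V), C4(5μF, Q=0μC, V=0.00V)
Op 1: CLOSE 3-1: Q_total=12.00, C_total=4.00, V=3.00; Q3=6.00, Q1=6.00; dissipated=18.000
Op 2: CLOSE 3-1: Q_total=12.00, C_total=4.00, V=3.00; Q3=6.00, Q1=6.00; dissipated=0.000
Op 3: CLOSE 2-3: Q_total=19.00, C_total=4.00, V=4.75; Q2=9.50, Q3=9.50; dissipated=6.125
Final charges: Q1=6.00, Q2=9.50, Q3=9.50, Q4=0.00

Answer: 9.50 μC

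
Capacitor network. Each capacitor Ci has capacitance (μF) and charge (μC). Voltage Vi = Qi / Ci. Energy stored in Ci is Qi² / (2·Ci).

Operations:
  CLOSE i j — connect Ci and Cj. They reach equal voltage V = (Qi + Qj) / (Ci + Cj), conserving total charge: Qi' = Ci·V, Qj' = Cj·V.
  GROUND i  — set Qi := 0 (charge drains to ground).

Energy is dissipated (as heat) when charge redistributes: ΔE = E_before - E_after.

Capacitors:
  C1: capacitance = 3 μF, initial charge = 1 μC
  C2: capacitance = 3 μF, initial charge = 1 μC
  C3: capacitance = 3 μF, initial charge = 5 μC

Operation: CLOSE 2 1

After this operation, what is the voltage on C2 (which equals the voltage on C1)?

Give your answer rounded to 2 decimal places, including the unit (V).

Answer: 0.33 V

Derivation:
Initial: C1(3μF, Q=1μC, V=0.33V), C2(3μF, Q=1μC, V=0.33V), C3(3μF, Q=5μC, V=1.67V)
Op 1: CLOSE 2-1: Q_total=2.00, C_total=6.00, V=0.33; Q2=1.00, Q1=1.00; dissipated=0.000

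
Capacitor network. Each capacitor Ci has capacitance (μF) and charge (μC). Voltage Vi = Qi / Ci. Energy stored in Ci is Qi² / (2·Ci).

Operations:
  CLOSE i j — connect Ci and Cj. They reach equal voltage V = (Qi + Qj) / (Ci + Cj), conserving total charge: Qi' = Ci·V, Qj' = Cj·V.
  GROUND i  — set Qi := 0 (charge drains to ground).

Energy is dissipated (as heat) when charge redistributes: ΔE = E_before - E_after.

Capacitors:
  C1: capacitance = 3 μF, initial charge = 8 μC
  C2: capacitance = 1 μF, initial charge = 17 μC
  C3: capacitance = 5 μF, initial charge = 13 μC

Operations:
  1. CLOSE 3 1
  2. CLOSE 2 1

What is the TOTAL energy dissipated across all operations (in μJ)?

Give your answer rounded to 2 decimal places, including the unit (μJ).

Answer: 77.49 μJ

Derivation:
Initial: C1(3μF, Q=8μC, V=2.67V), C2(1μF, Q=17μC, V=17.00V), C3(5μF, Q=13μC, V=2.60V)
Op 1: CLOSE 3-1: Q_total=21.00, C_total=8.00, V=2.62; Q3=13.12, Q1=7.88; dissipated=0.004
Op 2: CLOSE 2-1: Q_total=24.88, C_total=4.00, V=6.22; Q2=6.22, Q1=18.66; dissipated=77.490
Total dissipated: 77.494 μJ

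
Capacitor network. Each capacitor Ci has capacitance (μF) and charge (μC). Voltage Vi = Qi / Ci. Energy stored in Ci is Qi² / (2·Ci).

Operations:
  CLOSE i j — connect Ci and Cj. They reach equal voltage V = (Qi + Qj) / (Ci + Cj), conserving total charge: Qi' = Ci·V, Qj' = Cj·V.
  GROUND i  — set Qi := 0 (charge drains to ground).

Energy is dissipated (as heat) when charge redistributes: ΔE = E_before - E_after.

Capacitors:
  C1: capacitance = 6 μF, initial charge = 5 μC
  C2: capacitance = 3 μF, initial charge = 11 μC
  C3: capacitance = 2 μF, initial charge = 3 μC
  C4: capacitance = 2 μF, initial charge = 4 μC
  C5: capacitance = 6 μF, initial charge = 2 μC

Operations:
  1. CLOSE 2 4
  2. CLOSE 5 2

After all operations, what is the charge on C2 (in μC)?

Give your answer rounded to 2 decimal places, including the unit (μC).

Answer: 3.67 μC

Derivation:
Initial: C1(6μF, Q=5μC, V=0.83V), C2(3μF, Q=11μC, V=3.67V), C3(2μF, Q=3μC, V=1.50V), C4(2μF, Q=4μC, V=2.00V), C5(6μF, Q=2μC, V=0.33V)
Op 1: CLOSE 2-4: Q_total=15.00, C_total=5.00, V=3.00; Q2=9.00, Q4=6.00; dissipated=1.667
Op 2: CLOSE 5-2: Q_total=11.00, C_total=9.00, V=1.22; Q5=7.33, Q2=3.67; dissipated=7.111
Final charges: Q1=5.00, Q2=3.67, Q3=3.00, Q4=6.00, Q5=7.33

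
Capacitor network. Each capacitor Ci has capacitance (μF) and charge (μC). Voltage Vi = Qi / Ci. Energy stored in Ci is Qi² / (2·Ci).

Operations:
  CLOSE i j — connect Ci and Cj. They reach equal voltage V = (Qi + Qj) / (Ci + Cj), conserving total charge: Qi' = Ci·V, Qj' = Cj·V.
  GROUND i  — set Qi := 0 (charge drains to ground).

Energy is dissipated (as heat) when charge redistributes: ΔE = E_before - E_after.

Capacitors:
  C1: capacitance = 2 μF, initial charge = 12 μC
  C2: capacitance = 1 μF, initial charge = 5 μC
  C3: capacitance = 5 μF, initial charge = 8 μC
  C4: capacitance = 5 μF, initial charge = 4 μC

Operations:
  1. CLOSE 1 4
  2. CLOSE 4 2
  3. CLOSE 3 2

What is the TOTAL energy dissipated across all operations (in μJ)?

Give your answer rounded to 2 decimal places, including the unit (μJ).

Answer: 22.92 μJ

Derivation:
Initial: C1(2μF, Q=12μC, V=6.00V), C2(1μF, Q=5μC, V=5.00V), C3(5μF, Q=8μC, V=1.60V), C4(5μF, Q=4μC, V=0.80V)
Op 1: CLOSE 1-4: Q_total=16.00, C_total=7.00, V=2.29; Q1=4.57, Q4=11.43; dissipated=19.314
Op 2: CLOSE 4-2: Q_total=16.43, C_total=6.00, V=2.74; Q4=13.69, Q2=2.74; dissipated=3.070
Op 3: CLOSE 3-2: Q_total=10.74, C_total=6.00, V=1.79; Q3=8.95, Q2=1.79; dissipated=0.540
Total dissipated: 22.924 μJ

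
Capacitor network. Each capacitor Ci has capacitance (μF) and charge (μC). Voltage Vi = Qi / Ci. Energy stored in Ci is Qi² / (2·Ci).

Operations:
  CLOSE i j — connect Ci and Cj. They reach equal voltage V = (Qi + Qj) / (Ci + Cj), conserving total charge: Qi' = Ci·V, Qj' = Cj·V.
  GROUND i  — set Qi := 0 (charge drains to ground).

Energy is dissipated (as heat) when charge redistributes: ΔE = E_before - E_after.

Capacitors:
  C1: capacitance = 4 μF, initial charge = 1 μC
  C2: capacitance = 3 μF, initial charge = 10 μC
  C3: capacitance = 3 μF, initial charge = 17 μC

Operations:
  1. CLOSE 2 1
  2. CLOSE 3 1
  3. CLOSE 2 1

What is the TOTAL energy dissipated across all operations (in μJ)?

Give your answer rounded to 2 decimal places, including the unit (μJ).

Answer: 25.16 μJ

Derivation:
Initial: C1(4μF, Q=1μC, V=0.25V), C2(3μF, Q=10μC, V=3.33V), C3(3μF, Q=17μC, V=5.67V)
Op 1: CLOSE 2-1: Q_total=11.00, C_total=7.00, V=1.57; Q2=4.71, Q1=6.29; dissipated=8.149
Op 2: CLOSE 3-1: Q_total=23.29, C_total=7.00, V=3.33; Q3=9.98, Q1=13.31; dissipated=14.375
Op 3: CLOSE 2-1: Q_total=18.02, C_total=7.00, V=2.57; Q2=7.72, Q1=10.30; dissipated=2.640
Total dissipated: 25.164 μJ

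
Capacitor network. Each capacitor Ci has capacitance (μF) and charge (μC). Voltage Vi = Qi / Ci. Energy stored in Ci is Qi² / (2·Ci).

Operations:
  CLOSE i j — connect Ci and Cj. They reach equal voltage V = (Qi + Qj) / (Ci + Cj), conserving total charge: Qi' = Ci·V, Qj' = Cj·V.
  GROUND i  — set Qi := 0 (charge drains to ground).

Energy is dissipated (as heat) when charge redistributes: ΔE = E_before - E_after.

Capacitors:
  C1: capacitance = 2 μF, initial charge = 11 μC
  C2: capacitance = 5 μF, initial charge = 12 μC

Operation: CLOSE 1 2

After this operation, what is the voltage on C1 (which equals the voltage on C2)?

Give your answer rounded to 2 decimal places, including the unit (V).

Answer: 3.29 V

Derivation:
Initial: C1(2μF, Q=11μC, V=5.50V), C2(5μF, Q=12μC, V=2.40V)
Op 1: CLOSE 1-2: Q_total=23.00, C_total=7.00, V=3.29; Q1=6.57, Q2=16.43; dissipated=6.864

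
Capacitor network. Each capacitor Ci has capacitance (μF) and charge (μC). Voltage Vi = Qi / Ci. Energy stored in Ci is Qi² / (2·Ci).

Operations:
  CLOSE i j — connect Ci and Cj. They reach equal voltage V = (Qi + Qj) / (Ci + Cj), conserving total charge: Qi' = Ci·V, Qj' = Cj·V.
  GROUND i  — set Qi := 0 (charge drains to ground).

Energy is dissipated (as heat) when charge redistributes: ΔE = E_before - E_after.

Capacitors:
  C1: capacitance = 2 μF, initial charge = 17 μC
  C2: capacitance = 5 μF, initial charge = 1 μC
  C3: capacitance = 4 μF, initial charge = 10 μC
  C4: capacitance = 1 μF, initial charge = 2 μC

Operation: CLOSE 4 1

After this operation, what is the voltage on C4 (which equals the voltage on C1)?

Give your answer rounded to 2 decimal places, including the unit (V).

Initial: C1(2μF, Q=17μC, V=8.50V), C2(5μF, Q=1μC, V=0.20V), C3(4μF, Q=10μC, V=2.50V), C4(1μF, Q=2μC, V=2.00V)
Op 1: CLOSE 4-1: Q_total=19.00, C_total=3.00, V=6.33; Q4=6.33, Q1=12.67; dissipated=14.083

Answer: 6.33 V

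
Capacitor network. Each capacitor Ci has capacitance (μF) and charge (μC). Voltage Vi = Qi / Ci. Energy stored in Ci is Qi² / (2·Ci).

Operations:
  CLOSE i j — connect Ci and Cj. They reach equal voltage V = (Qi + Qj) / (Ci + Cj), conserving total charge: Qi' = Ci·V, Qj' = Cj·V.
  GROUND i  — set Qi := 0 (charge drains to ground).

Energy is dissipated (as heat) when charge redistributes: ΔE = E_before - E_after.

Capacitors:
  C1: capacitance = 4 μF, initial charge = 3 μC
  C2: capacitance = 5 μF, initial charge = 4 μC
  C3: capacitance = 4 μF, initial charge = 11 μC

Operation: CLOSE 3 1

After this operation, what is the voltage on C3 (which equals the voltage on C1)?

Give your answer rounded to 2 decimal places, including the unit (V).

Answer: 1.75 V

Derivation:
Initial: C1(4μF, Q=3μC, V=0.75V), C2(5μF, Q=4μC, V=0.80V), C3(4μF, Q=11μC, V=2.75V)
Op 1: CLOSE 3-1: Q_total=14.00, C_total=8.00, V=1.75; Q3=7.00, Q1=7.00; dissipated=4.000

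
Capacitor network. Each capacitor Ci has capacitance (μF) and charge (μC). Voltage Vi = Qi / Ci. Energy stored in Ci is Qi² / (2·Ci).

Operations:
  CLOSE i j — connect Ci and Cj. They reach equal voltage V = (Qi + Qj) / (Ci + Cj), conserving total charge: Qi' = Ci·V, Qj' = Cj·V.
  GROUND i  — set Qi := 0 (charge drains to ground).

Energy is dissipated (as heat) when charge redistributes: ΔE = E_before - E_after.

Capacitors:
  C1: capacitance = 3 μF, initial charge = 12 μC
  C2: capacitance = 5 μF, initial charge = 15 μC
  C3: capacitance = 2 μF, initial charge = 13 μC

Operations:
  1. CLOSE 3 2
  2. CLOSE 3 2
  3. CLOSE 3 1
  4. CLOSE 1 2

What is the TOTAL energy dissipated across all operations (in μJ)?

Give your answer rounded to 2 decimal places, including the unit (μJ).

Initial: C1(3μF, Q=12μC, V=4.00V), C2(5μF, Q=15μC, V=3.00V), C3(2μF, Q=13μC, V=6.50V)
Op 1: CLOSE 3-2: Q_total=28.00, C_total=7.00, V=4.00; Q3=8.00, Q2=20.00; dissipated=8.750
Op 2: CLOSE 3-2: Q_total=28.00, C_total=7.00, V=4.00; Q3=8.00, Q2=20.00; dissipated=0.000
Op 3: CLOSE 3-1: Q_total=20.00, C_total=5.00, V=4.00; Q3=8.00, Q1=12.00; dissipated=0.000
Op 4: CLOSE 1-2: Q_total=32.00, C_total=8.00, V=4.00; Q1=12.00, Q2=20.00; dissipated=0.000
Total dissipated: 8.750 μJ

Answer: 8.75 μJ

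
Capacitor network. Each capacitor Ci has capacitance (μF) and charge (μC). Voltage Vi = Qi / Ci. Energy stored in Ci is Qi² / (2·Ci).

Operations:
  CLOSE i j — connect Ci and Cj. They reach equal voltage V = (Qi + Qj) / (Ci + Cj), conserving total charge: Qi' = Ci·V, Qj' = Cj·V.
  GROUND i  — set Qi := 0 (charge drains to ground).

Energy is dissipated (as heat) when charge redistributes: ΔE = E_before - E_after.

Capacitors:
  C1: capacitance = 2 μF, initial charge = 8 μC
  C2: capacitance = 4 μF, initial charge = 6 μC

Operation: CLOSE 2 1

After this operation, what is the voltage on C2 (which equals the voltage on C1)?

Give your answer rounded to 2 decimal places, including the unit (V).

Initial: C1(2μF, Q=8μC, V=4.00V), C2(4μF, Q=6μC, V=1.50V)
Op 1: CLOSE 2-1: Q_total=14.00, C_total=6.00, V=2.33; Q2=9.33, Q1=4.67; dissipated=4.167

Answer: 2.33 V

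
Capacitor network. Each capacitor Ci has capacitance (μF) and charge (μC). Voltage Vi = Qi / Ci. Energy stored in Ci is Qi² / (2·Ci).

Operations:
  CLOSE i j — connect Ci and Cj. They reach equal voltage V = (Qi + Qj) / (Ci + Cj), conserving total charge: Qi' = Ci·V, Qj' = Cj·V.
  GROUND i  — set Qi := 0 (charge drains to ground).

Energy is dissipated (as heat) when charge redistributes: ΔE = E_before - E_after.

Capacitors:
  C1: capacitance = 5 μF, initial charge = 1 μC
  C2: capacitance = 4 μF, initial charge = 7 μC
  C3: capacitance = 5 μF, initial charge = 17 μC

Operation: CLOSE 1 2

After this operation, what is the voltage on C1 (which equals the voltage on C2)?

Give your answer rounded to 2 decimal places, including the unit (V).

Initial: C1(5μF, Q=1μC, V=0.20V), C2(4μF, Q=7μC, V=1.75V), C3(5μF, Q=17μC, V=3.40V)
Op 1: CLOSE 1-2: Q_total=8.00, C_total=9.00, V=0.89; Q1=4.44, Q2=3.56; dissipated=2.669

Answer: 0.89 V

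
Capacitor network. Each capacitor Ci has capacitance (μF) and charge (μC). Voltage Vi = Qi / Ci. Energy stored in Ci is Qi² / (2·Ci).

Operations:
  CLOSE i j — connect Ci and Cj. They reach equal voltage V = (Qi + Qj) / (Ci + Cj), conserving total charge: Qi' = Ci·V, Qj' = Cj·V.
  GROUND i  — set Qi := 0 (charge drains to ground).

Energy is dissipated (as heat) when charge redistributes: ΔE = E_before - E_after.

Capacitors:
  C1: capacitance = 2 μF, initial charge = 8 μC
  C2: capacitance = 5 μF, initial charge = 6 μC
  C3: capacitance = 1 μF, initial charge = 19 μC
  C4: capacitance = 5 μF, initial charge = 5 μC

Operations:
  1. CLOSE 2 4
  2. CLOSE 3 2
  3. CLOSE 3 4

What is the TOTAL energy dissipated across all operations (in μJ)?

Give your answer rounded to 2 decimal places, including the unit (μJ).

Answer: 137.26 μJ

Derivation:
Initial: C1(2μF, Q=8μC, V=4.00V), C2(5μF, Q=6μC, V=1.20V), C3(1μF, Q=19μC, V=19.00V), C4(5μF, Q=5μC, V=1.00V)
Op 1: CLOSE 2-4: Q_total=11.00, C_total=10.00, V=1.10; Q2=5.50, Q4=5.50; dissipated=0.050
Op 2: CLOSE 3-2: Q_total=24.50, C_total=6.00, V=4.08; Q3=4.08, Q2=20.42; dissipated=133.504
Op 3: CLOSE 3-4: Q_total=9.58, C_total=6.00, V=1.60; Q3=1.60, Q4=7.99; dissipated=3.708
Total dissipated: 137.263 μJ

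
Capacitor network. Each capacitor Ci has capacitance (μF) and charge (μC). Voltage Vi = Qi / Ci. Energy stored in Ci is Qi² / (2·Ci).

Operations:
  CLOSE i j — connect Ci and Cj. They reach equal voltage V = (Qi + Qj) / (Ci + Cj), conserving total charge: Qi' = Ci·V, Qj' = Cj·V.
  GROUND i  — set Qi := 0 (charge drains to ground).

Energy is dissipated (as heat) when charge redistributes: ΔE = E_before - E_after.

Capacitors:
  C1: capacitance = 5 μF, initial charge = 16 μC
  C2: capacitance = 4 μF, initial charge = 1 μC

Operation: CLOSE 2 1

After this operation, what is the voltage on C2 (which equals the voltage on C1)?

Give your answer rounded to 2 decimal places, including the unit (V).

Initial: C1(5μF, Q=16μC, V=3.20V), C2(4μF, Q=1μC, V=0.25V)
Op 1: CLOSE 2-1: Q_total=17.00, C_total=9.00, V=1.89; Q2=7.56, Q1=9.44; dissipated=9.669

Answer: 1.89 V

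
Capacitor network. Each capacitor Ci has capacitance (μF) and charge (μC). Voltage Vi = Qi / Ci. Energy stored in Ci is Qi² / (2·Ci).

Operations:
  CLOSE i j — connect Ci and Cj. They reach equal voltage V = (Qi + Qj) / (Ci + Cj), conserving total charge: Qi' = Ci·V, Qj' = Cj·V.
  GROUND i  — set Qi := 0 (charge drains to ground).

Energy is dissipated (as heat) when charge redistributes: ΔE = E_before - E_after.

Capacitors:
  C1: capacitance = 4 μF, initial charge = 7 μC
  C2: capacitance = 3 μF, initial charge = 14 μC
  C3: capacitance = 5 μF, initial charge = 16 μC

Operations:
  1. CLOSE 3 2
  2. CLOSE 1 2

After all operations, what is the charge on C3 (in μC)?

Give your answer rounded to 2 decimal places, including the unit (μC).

Initial: C1(4μF, Q=7μC, V=1.75V), C2(3μF, Q=14μC, V=4.67V), C3(5μF, Q=16μC, V=3.20V)
Op 1: CLOSE 3-2: Q_total=30.00, C_total=8.00, V=3.75; Q3=18.75, Q2=11.25; dissipated=2.017
Op 2: CLOSE 1-2: Q_total=18.25, C_total=7.00, V=2.61; Q1=10.43, Q2=7.82; dissipated=3.429
Final charges: Q1=10.43, Q2=7.82, Q3=18.75

Answer: 18.75 μC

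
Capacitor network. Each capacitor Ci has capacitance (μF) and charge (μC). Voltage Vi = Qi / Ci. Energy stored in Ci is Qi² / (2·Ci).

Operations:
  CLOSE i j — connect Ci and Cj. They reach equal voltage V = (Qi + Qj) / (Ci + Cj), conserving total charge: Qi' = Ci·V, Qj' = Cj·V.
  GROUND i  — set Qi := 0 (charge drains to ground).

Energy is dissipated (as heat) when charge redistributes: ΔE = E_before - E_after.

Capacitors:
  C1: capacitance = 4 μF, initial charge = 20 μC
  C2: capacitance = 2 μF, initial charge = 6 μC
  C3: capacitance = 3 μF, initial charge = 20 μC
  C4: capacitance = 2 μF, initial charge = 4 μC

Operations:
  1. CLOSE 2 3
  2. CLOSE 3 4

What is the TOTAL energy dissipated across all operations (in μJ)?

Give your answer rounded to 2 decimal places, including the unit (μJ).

Answer: 14.21 μJ

Derivation:
Initial: C1(4μF, Q=20μC, V=5.00V), C2(2μF, Q=6μC, V=3.00V), C3(3μF, Q=20μC, V=6.67V), C4(2μF, Q=4μC, V=2.00V)
Op 1: CLOSE 2-3: Q_total=26.00, C_total=5.00, V=5.20; Q2=10.40, Q3=15.60; dissipated=8.067
Op 2: CLOSE 3-4: Q_total=19.60, C_total=5.00, V=3.92; Q3=11.76, Q4=7.84; dissipated=6.144
Total dissipated: 14.211 μJ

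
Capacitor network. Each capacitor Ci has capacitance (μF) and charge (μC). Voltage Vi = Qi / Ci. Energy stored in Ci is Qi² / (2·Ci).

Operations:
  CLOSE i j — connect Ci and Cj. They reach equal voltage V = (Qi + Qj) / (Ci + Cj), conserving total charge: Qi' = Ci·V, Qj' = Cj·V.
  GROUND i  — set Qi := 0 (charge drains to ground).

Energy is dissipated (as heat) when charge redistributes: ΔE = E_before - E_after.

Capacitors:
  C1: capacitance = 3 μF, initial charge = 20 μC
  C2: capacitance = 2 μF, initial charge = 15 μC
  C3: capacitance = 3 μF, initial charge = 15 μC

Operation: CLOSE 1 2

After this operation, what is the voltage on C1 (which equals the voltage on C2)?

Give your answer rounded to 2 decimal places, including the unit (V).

Initial: C1(3μF, Q=20μC, V=6.67V), C2(2μF, Q=15μC, V=7.50V), C3(3μF, Q=15μC, V=5.00V)
Op 1: CLOSE 1-2: Q_total=35.00, C_total=5.00, V=7.00; Q1=21.00, Q2=14.00; dissipated=0.417

Answer: 7.00 V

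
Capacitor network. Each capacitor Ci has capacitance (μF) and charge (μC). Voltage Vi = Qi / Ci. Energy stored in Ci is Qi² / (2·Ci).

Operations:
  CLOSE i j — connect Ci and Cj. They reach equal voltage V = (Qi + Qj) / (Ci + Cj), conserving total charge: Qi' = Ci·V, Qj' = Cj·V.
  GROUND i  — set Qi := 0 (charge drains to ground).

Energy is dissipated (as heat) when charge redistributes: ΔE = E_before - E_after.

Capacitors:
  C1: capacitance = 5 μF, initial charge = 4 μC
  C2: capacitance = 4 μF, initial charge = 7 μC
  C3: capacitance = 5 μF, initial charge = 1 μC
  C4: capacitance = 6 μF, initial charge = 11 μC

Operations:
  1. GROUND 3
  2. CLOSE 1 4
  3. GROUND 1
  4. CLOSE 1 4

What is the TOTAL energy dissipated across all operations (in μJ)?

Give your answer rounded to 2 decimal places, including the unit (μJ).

Answer: 8.74 μJ

Derivation:
Initial: C1(5μF, Q=4μC, V=0.80V), C2(4μF, Q=7μC, V=1.75V), C3(5μF, Q=1μC, V=0.20V), C4(6μF, Q=11μC, V=1.83V)
Op 1: GROUND 3: Q3=0; energy lost=0.100
Op 2: CLOSE 1-4: Q_total=15.00, C_total=11.00, V=1.36; Q1=6.82, Q4=8.18; dissipated=1.456
Op 3: GROUND 1: Q1=0; energy lost=4.649
Op 4: CLOSE 1-4: Q_total=8.18, C_total=11.00, V=0.74; Q1=3.72, Q4=4.46; dissipated=2.536
Total dissipated: 8.741 μJ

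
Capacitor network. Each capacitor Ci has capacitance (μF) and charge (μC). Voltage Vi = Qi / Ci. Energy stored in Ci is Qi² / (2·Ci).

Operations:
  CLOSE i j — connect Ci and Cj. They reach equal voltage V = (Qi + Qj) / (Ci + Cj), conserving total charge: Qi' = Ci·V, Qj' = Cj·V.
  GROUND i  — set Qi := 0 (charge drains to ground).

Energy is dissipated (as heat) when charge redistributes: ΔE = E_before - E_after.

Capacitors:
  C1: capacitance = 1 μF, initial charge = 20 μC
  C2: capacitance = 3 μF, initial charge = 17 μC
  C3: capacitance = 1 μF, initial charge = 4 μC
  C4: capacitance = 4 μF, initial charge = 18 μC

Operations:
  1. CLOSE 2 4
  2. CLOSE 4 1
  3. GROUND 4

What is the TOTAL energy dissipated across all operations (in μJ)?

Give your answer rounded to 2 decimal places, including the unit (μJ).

Initial: C1(1μF, Q=20μC, V=20.00V), C2(3μF, Q=17μC, V=5.67V), C3(1μF, Q=4μC, V=4.00V), C4(4μF, Q=18μC, V=4.50V)
Op 1: CLOSE 2-4: Q_total=35.00, C_total=7.00, V=5.00; Q2=15.00, Q4=20.00; dissipated=1.167
Op 2: CLOSE 4-1: Q_total=40.00, C_total=5.00, V=8.00; Q4=32.00, Q1=8.00; dissipated=90.000
Op 3: GROUND 4: Q4=0; energy lost=128.000
Total dissipated: 219.167 μJ

Answer: 219.17 μJ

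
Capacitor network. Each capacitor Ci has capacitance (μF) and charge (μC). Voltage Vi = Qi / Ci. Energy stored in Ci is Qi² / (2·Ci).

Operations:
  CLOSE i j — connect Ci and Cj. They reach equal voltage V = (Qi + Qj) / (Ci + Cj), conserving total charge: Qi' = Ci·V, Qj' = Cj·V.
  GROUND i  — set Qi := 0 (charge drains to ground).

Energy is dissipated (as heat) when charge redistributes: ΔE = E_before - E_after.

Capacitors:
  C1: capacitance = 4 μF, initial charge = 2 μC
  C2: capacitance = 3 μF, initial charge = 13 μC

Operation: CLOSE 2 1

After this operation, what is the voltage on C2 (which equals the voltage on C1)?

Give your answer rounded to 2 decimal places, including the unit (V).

Initial: C1(4μF, Q=2μC, V=0.50V), C2(3μF, Q=13μC, V=4.33V)
Op 1: CLOSE 2-1: Q_total=15.00, C_total=7.00, V=2.14; Q2=6.43, Q1=8.57; dissipated=12.595

Answer: 2.14 V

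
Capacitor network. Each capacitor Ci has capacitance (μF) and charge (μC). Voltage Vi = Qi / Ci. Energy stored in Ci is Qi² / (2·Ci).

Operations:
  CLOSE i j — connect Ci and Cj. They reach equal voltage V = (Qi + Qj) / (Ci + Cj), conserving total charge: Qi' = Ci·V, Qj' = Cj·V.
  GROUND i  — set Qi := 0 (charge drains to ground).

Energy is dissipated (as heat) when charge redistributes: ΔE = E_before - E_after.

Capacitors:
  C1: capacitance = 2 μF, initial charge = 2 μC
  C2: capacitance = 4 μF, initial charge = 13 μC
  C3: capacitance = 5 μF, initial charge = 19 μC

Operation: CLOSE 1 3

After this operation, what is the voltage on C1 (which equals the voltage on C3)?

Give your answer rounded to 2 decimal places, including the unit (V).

Answer: 3.00 V

Derivation:
Initial: C1(2μF, Q=2μC, V=1.00V), C2(4μF, Q=13μC, V=3.25V), C3(5μF, Q=19μC, V=3.80V)
Op 1: CLOSE 1-3: Q_total=21.00, C_total=7.00, V=3.00; Q1=6.00, Q3=15.00; dissipated=5.600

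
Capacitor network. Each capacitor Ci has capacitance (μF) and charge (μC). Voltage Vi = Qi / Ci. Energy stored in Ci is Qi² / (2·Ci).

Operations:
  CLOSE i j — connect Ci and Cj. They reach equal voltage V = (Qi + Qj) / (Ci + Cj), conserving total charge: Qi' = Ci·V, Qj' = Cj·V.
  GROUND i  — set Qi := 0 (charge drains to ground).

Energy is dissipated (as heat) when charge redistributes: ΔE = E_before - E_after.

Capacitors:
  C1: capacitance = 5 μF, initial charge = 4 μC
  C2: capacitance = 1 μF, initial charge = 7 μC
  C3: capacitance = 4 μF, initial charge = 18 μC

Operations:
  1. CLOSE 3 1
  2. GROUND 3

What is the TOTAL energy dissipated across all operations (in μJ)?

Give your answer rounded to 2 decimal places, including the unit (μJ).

Answer: 27.16 μJ

Derivation:
Initial: C1(5μF, Q=4μC, V=0.80V), C2(1μF, Q=7μC, V=7.00V), C3(4μF, Q=18μC, V=4.50V)
Op 1: CLOSE 3-1: Q_total=22.00, C_total=9.00, V=2.44; Q3=9.78, Q1=12.22; dissipated=15.211
Op 2: GROUND 3: Q3=0; energy lost=11.951
Total dissipated: 27.162 μJ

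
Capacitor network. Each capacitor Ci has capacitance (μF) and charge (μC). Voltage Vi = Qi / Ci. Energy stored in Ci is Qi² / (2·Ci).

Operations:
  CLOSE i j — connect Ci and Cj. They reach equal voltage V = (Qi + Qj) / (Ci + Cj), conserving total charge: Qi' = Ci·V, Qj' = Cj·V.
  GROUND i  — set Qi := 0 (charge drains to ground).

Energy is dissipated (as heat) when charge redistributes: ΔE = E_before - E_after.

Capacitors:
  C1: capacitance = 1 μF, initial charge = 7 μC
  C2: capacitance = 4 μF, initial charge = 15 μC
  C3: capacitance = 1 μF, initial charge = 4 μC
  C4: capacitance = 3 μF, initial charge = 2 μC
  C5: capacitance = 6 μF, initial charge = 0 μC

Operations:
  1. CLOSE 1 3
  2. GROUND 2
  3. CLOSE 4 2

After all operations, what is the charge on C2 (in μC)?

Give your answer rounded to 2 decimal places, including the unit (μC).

Answer: 1.14 μC

Derivation:
Initial: C1(1μF, Q=7μC, V=7.00V), C2(4μF, Q=15μC, V=3.75V), C3(1μF, Q=4μC, V=4.00V), C4(3μF, Q=2μC, V=0.67V), C5(6μF, Q=0μC, V=0.00V)
Op 1: CLOSE 1-3: Q_total=11.00, C_total=2.00, V=5.50; Q1=5.50, Q3=5.50; dissipated=2.250
Op 2: GROUND 2: Q2=0; energy lost=28.125
Op 3: CLOSE 4-2: Q_total=2.00, C_total=7.00, V=0.29; Q4=0.86, Q2=1.14; dissipated=0.381
Final charges: Q1=5.50, Q2=1.14, Q3=5.50, Q4=0.86, Q5=0.00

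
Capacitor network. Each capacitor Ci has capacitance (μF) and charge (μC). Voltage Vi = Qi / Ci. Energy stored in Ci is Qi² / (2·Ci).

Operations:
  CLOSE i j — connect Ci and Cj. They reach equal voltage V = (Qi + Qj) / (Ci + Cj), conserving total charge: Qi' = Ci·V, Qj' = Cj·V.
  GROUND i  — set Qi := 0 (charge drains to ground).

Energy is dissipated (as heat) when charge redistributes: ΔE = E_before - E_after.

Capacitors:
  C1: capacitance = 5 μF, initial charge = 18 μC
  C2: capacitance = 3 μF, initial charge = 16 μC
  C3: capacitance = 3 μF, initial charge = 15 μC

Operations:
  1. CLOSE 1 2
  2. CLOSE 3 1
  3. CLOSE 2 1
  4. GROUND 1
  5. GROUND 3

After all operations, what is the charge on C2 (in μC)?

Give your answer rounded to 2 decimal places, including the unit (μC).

Answer: 13.28 μC

Derivation:
Initial: C1(5μF, Q=18μC, V=3.60V), C2(3μF, Q=16μC, V=5.33V), C3(3μF, Q=15μC, V=5.00V)
Op 1: CLOSE 1-2: Q_total=34.00, C_total=8.00, V=4.25; Q1=21.25, Q2=12.75; dissipated=2.817
Op 2: CLOSE 3-1: Q_total=36.25, C_total=8.00, V=4.53; Q3=13.59, Q1=22.66; dissipated=0.527
Op 3: CLOSE 2-1: Q_total=35.41, C_total=8.00, V=4.43; Q2=13.28, Q1=22.13; dissipated=0.074
Op 4: GROUND 1: Q1=0; energy lost=48.969
Op 5: GROUND 3: Q3=0; energy lost=30.798
Final charges: Q1=0.00, Q2=13.28, Q3=0.00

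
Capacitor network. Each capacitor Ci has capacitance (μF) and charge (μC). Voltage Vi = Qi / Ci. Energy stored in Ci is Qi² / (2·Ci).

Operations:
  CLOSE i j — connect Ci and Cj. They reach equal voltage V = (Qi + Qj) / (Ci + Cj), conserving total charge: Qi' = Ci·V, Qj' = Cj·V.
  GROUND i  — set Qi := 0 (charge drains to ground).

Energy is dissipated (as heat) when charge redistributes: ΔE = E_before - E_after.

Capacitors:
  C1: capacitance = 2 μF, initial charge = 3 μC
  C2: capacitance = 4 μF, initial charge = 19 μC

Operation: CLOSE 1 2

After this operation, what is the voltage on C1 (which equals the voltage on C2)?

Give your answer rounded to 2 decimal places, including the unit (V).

Answer: 3.67 V

Derivation:
Initial: C1(2μF, Q=3μC, V=1.50V), C2(4μF, Q=19μC, V=4.75V)
Op 1: CLOSE 1-2: Q_total=22.00, C_total=6.00, V=3.67; Q1=7.33, Q2=14.67; dissipated=7.042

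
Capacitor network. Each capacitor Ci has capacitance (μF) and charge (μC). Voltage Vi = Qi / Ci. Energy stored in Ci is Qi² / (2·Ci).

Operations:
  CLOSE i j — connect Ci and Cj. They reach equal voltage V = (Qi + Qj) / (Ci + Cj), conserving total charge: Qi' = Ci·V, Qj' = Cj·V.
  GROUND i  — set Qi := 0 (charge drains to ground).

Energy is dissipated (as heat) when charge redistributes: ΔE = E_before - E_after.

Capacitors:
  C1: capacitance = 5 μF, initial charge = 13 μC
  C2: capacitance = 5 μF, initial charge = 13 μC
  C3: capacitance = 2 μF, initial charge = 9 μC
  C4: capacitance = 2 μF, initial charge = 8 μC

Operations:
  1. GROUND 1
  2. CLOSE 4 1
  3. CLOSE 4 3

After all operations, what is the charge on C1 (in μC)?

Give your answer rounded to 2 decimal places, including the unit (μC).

Answer: 5.71 μC

Derivation:
Initial: C1(5μF, Q=13μC, V=2.60V), C2(5μF, Q=13μC, V=2.60V), C3(2μF, Q=9μC, V=4.50V), C4(2μF, Q=8μC, V=4.00V)
Op 1: GROUND 1: Q1=0; energy lost=16.900
Op 2: CLOSE 4-1: Q_total=8.00, C_total=7.00, V=1.14; Q4=2.29, Q1=5.71; dissipated=11.429
Op 3: CLOSE 4-3: Q_total=11.29, C_total=4.00, V=2.82; Q4=5.64, Q3=5.64; dissipated=5.635
Final charges: Q1=5.71, Q2=13.00, Q3=5.64, Q4=5.64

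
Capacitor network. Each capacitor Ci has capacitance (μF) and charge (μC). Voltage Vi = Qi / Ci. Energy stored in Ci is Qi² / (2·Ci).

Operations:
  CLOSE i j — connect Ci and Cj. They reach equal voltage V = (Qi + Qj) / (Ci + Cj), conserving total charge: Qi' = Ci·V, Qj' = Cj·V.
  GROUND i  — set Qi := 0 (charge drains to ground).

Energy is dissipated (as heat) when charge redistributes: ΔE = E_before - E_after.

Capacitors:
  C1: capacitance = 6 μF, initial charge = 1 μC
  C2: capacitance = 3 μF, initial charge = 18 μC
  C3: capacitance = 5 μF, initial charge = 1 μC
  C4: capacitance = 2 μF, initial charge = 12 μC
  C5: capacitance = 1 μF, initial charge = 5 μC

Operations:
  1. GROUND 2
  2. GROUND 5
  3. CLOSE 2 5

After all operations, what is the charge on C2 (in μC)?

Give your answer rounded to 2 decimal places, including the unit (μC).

Initial: C1(6μF, Q=1μC, V=0.17V), C2(3μF, Q=18μC, V=6.00V), C3(5μF, Q=1μC, V=0.20V), C4(2μF, Q=12μC, V=6.00V), C5(1μF, Q=5μC, V=5.00V)
Op 1: GROUND 2: Q2=0; energy lost=54.000
Op 2: GROUND 5: Q5=0; energy lost=12.500
Op 3: CLOSE 2-5: Q_total=0.00, C_total=4.00, V=0.00; Q2=0.00, Q5=0.00; dissipated=0.000
Final charges: Q1=1.00, Q2=0.00, Q3=1.00, Q4=12.00, Q5=0.00

Answer: 0.00 μC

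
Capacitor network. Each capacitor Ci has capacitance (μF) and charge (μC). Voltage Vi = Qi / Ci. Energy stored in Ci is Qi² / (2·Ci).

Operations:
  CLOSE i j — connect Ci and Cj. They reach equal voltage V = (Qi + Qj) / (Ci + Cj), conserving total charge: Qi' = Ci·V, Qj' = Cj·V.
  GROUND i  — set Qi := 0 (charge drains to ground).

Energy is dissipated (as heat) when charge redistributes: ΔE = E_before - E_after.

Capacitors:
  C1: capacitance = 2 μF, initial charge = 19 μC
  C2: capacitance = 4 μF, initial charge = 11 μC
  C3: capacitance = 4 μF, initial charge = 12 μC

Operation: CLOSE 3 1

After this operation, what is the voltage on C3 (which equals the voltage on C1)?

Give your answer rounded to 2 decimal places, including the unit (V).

Answer: 5.17 V

Derivation:
Initial: C1(2μF, Q=19μC, V=9.50V), C2(4μF, Q=11μC, V=2.75V), C3(4μF, Q=12μC, V=3.00V)
Op 1: CLOSE 3-1: Q_total=31.00, C_total=6.00, V=5.17; Q3=20.67, Q1=10.33; dissipated=28.167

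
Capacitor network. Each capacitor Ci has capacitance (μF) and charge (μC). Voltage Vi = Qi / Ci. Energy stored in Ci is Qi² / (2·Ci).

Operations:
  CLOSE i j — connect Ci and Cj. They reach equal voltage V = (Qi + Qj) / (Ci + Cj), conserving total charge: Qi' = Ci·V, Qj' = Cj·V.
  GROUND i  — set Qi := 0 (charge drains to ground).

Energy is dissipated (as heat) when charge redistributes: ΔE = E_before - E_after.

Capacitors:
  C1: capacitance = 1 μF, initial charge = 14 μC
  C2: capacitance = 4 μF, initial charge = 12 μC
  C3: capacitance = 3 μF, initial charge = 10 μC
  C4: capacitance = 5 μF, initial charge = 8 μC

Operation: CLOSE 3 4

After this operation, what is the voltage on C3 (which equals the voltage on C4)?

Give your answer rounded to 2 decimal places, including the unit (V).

Answer: 2.25 V

Derivation:
Initial: C1(1μF, Q=14μC, V=14.00V), C2(4μF, Q=12μC, V=3.00V), C3(3μF, Q=10μC, V=3.33V), C4(5μF, Q=8μC, V=1.60V)
Op 1: CLOSE 3-4: Q_total=18.00, C_total=8.00, V=2.25; Q3=6.75, Q4=11.25; dissipated=2.817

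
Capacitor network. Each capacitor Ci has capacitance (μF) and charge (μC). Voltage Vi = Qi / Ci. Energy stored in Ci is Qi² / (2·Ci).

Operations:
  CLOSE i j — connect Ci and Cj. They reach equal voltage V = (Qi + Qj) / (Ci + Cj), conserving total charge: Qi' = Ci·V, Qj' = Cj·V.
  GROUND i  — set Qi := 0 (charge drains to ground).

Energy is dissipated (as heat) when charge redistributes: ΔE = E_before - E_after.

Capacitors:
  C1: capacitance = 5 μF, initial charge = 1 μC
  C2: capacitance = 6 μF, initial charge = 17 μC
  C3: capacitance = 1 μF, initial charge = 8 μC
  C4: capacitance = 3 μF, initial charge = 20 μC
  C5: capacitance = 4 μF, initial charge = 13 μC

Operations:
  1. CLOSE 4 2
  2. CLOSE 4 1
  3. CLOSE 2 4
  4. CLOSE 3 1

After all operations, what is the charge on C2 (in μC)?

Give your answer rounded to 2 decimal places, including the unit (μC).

Initial: C1(5μF, Q=1μC, V=0.20V), C2(6μF, Q=17μC, V=2.83V), C3(1μF, Q=8μC, V=8.00V), C4(3μF, Q=20μC, V=6.67V), C5(4μF, Q=13μC, V=3.25V)
Op 1: CLOSE 4-2: Q_total=37.00, C_total=9.00, V=4.11; Q4=12.33, Q2=24.67; dissipated=14.694
Op 2: CLOSE 4-1: Q_total=13.33, C_total=8.00, V=1.67; Q4=5.00, Q1=8.33; dissipated=14.341
Op 3: CLOSE 2-4: Q_total=29.67, C_total=9.00, V=3.30; Q2=19.78, Q4=9.89; dissipated=5.975
Op 4: CLOSE 3-1: Q_total=16.33, C_total=6.00, V=2.72; Q3=2.72, Q1=13.61; dissipated=16.713
Final charges: Q1=13.61, Q2=19.78, Q3=2.72, Q4=9.89, Q5=13.00

Answer: 19.78 μC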